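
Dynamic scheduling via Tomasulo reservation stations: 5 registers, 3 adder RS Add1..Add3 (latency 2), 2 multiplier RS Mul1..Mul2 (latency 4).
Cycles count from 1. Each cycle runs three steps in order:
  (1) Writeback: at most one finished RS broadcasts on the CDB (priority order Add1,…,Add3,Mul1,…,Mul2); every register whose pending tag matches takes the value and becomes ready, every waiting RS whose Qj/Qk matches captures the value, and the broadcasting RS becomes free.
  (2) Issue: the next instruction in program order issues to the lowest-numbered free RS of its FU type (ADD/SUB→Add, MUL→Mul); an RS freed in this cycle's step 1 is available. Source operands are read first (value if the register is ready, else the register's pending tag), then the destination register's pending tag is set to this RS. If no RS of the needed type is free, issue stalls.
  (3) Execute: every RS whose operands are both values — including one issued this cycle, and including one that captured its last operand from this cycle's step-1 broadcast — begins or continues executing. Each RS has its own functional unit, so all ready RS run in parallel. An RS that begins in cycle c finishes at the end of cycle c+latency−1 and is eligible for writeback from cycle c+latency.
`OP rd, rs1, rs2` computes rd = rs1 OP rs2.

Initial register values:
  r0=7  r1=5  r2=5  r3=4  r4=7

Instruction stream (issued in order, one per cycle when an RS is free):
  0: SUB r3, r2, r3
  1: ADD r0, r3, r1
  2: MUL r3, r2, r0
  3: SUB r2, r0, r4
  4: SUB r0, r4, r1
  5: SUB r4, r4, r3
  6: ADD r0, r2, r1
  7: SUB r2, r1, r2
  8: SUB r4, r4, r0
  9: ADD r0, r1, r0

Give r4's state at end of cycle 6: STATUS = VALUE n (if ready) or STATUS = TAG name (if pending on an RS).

c1: issue SUB r3<-Add1 | r0:7,r1:5,r2:5,r3:Add1,r4:7
c2: issue ADD r0<-Add2 | r0:Add2,r1:5,r2:5,r3:Add1,r4:7
c3: CDB Add1=1; issue MUL r3<-Mul1 | r0:Add2,r1:5,r2:5,r3:Mul1,r4:7
c4: issue SUB r2<-Add1 | r0:Add2,r1:5,r2:Add1,r3:Mul1,r4:7
c5: CDB Add2=6; issue SUB r0<-Add2 | r0:Add2,r1:5,r2:Add1,r3:Mul1,r4:7
c6: issue SUB r4<-Add3 | r0:Add2,r1:5,r2:Add1,r3:Mul1,r4:Add3

STATUS = TAG Add3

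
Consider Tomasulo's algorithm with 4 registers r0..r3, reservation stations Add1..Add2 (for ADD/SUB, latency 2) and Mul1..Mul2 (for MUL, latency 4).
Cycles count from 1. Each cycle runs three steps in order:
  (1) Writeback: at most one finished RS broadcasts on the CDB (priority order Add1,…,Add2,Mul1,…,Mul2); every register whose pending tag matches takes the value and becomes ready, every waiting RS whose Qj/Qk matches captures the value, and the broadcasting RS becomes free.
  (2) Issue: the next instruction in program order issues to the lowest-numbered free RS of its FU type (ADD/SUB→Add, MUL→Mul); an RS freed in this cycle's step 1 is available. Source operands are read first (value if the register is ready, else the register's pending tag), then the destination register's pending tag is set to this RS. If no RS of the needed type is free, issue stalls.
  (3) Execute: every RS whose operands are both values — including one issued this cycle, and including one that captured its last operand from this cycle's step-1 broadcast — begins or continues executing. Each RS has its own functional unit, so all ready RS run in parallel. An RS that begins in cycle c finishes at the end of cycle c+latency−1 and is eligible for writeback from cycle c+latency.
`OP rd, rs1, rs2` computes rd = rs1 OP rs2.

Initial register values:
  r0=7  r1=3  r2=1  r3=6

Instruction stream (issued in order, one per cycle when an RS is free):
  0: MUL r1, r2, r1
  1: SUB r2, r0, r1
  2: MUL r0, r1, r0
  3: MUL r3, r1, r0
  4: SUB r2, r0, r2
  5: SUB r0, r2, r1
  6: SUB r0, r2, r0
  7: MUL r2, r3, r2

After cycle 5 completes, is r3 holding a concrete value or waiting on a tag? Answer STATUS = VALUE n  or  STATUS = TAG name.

  c1: issue MUL r1<-Mul1  regs: r0:7,r1:Mul1,r2:1,r3:6
  c2: issue SUB r2<-Add1  regs: r0:7,r1:Mul1,r2:Add1,r3:6
  c3: issue MUL r0<-Mul2  regs: r0:Mul2,r1:Mul1,r2:Add1,r3:6
  c4: stall  regs: r0:Mul2,r1:Mul1,r2:Add1,r3:6
  c5: CDB Mul1=3; issue MUL r3<-Mul1  regs: r0:Mul2,r1:3,r2:Add1,r3:Mul1

STATUS = TAG Mul1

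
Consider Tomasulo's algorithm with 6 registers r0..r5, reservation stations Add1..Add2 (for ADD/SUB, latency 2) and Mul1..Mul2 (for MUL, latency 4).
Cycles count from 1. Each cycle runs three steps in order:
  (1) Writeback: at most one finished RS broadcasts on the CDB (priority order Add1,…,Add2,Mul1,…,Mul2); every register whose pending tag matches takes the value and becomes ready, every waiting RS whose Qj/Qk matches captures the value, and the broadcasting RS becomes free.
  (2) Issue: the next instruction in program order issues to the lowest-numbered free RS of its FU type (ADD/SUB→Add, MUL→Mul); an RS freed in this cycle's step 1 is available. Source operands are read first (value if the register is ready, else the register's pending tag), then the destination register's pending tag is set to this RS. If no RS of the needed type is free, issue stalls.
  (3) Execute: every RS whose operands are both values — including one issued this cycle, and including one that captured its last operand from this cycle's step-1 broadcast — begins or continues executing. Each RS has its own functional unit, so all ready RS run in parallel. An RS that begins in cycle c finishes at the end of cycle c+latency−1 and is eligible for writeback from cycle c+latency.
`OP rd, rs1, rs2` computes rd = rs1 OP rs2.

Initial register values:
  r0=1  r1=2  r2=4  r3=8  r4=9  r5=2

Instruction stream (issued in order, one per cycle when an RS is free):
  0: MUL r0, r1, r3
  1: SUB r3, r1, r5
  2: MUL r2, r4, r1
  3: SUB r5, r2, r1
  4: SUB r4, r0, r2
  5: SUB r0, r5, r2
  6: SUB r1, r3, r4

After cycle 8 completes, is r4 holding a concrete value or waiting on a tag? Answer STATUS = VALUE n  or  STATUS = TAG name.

  c1: issue MUL r0<-Mul1  regs: r0:Mul1,r1:2,r2:4,r3:8,r4:9,r5:2
  c2: issue SUB r3<-Add1  regs: r0:Mul1,r1:2,r2:4,r3:Add1,r4:9,r5:2
  c3: issue MUL r2<-Mul2  regs: r0:Mul1,r1:2,r2:Mul2,r3:Add1,r4:9,r5:2
  c4: CDB Add1=0; issue SUB r5<-Add1  regs: r0:Mul1,r1:2,r2:Mul2,r3:0,r4:9,r5:Add1
  c5: CDB Mul1=16; issue SUB r4<-Add2  regs: r0:16,r1:2,r2:Mul2,r3:0,r4:Add2,r5:Add1
  c6: stall  regs: r0:16,r1:2,r2:Mul2,r3:0,r4:Add2,r5:Add1
  c7: CDB Mul2=18; stall  regs: r0:16,r1:2,r2:18,r3:0,r4:Add2,r5:Add1
  c8: stall  regs: r0:16,r1:2,r2:18,r3:0,r4:Add2,r5:Add1

STATUS = TAG Add2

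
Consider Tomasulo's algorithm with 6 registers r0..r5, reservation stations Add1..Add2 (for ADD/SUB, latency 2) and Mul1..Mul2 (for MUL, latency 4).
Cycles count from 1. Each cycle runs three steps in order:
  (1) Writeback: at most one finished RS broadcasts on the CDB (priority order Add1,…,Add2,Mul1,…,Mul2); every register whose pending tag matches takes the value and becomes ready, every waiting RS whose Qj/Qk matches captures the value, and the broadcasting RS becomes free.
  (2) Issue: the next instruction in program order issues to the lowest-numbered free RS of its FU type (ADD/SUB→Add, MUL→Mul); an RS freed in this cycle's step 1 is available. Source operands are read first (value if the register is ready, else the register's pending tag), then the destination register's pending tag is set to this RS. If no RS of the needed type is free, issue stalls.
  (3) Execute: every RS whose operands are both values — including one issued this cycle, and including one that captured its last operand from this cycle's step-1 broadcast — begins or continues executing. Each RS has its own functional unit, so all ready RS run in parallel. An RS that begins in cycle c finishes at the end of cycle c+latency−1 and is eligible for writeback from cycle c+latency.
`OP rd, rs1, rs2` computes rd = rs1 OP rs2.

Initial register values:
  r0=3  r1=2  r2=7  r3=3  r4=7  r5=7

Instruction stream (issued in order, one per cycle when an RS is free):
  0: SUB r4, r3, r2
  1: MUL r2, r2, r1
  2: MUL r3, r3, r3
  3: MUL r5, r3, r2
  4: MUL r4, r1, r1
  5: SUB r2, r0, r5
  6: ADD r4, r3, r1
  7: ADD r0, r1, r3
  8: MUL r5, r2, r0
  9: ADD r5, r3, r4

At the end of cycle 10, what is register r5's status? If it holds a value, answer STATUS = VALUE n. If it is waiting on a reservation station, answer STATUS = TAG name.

cycle 1: issue SUB r4<-Add1 // r0:3,r1:2,r2:7,r3:3,r4:Add1,r5:7
cycle 2: issue MUL r2<-Mul1 // r0:3,r1:2,r2:Mul1,r3:3,r4:Add1,r5:7
cycle 3: CDB Add1=-4; issue MUL r3<-Mul2 // r0:3,r1:2,r2:Mul1,r3:Mul2,r4:-4,r5:7
cycle 4: stall // r0:3,r1:2,r2:Mul1,r3:Mul2,r4:-4,r5:7
cycle 5: stall // r0:3,r1:2,r2:Mul1,r3:Mul2,r4:-4,r5:7
cycle 6: CDB Mul1=14; issue MUL r5<-Mul1 // r0:3,r1:2,r2:14,r3:Mul2,r4:-4,r5:Mul1
cycle 7: CDB Mul2=9; issue MUL r4<-Mul2 // r0:3,r1:2,r2:14,r3:9,r4:Mul2,r5:Mul1
cycle 8: issue SUB r2<-Add1 // r0:3,r1:2,r2:Add1,r3:9,r4:Mul2,r5:Mul1
cycle 9: issue ADD r4<-Add2 // r0:3,r1:2,r2:Add1,r3:9,r4:Add2,r5:Mul1
cycle 10: stall // r0:3,r1:2,r2:Add1,r3:9,r4:Add2,r5:Mul1

STATUS = TAG Mul1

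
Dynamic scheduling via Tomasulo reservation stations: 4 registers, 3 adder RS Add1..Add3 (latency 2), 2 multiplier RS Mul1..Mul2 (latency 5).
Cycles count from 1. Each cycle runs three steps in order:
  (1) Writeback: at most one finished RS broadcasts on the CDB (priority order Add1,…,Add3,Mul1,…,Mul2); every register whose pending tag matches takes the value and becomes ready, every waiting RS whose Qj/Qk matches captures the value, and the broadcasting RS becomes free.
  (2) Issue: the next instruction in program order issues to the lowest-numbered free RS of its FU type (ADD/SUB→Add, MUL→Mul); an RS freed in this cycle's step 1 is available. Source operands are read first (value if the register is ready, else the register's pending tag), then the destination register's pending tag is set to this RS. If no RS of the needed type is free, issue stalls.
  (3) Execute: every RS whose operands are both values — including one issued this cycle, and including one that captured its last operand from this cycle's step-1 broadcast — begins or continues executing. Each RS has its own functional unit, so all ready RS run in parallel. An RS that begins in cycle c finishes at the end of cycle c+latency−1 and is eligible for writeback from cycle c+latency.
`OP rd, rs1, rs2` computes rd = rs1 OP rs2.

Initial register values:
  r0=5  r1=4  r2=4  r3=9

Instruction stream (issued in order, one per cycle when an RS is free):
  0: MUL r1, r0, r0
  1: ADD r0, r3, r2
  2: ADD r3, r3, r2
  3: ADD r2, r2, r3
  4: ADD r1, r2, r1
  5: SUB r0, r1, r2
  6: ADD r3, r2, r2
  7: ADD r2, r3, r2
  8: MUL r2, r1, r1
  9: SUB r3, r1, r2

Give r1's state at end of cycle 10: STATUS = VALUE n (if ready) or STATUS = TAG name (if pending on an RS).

cycle 1: issue MUL r1<-Mul1 // r0:5,r1:Mul1,r2:4,r3:9
cycle 2: issue ADD r0<-Add1 // r0:Add1,r1:Mul1,r2:4,r3:9
cycle 3: issue ADD r3<-Add2 // r0:Add1,r1:Mul1,r2:4,r3:Add2
cycle 4: CDB Add1=13; issue ADD r2<-Add1 // r0:13,r1:Mul1,r2:Add1,r3:Add2
cycle 5: CDB Add2=13; issue ADD r1<-Add2 // r0:13,r1:Add2,r2:Add1,r3:13
cycle 6: CDB Mul1=25; issue SUB r0<-Add3 // r0:Add3,r1:Add2,r2:Add1,r3:13
cycle 7: CDB Add1=17; issue ADD r3<-Add1 // r0:Add3,r1:Add2,r2:17,r3:Add1
cycle 8: stall // r0:Add3,r1:Add2,r2:17,r3:Add1
cycle 9: CDB Add1=34; issue ADD r2<-Add1 // r0:Add3,r1:Add2,r2:Add1,r3:34
cycle 10: CDB Add2=42; issue MUL r2<-Mul1 // r0:Add3,r1:42,r2:Mul1,r3:34

STATUS = VALUE 42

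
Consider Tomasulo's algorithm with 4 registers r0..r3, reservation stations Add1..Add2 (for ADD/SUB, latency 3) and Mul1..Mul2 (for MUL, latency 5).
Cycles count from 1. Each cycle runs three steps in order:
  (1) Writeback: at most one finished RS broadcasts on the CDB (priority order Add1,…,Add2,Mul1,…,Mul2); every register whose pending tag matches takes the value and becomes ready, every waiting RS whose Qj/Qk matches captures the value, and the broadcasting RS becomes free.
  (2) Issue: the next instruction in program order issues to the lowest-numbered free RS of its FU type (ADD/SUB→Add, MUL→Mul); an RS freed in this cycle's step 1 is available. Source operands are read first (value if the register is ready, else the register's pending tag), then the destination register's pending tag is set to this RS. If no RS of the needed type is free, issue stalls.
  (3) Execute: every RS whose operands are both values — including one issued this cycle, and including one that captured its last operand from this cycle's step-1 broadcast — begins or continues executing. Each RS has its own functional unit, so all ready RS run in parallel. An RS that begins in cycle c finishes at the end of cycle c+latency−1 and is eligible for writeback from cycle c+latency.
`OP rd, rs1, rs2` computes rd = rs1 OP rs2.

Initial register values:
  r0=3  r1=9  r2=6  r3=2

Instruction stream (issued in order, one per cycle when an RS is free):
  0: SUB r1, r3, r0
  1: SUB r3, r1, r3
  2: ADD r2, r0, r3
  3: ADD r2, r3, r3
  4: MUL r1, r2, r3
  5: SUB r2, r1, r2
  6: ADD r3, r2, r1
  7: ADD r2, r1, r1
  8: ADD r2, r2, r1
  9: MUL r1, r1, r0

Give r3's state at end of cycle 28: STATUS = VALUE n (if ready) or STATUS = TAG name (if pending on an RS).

  c1: issue SUB r1<-Add1  regs: r0:3,r1:Add1,r2:6,r3:2
  c2: issue SUB r3<-Add2  regs: r0:3,r1:Add1,r2:6,r3:Add2
  c3: stall  regs: r0:3,r1:Add1,r2:6,r3:Add2
  c4: CDB Add1=-1; issue ADD r2<-Add1  regs: r0:3,r1:-1,r2:Add1,r3:Add2
  c5: stall  regs: r0:3,r1:-1,r2:Add1,r3:Add2
  c6: stall  regs: r0:3,r1:-1,r2:Add1,r3:Add2
  c7: CDB Add2=-3; issue ADD r2<-Add2  regs: r0:3,r1:-1,r2:Add2,r3:-3
  c8: issue MUL r1<-Mul1  regs: r0:3,r1:Mul1,r2:Add2,r3:-3
  c9: stall  regs: r0:3,r1:Mul1,r2:Add2,r3:-3
  c10: CDB Add1=0; issue SUB r2<-Add1  regs: r0:3,r1:Mul1,r2:Add1,r3:-3
  c11: CDB Add2=-6; issue ADD r3<-Add2  regs: r0:3,r1:Mul1,r2:Add1,r3:Add2
  c12: stall  regs: r0:3,r1:Mul1,r2:Add1,r3:Add2
  c13: stall  regs: r0:3,r1:Mul1,r2:Add1,r3:Add2
  c14: stall  regs: r0:3,r1:Mul1,r2:Add1,r3:Add2
  c15: stall  regs: r0:3,r1:Mul1,r2:Add1,r3:Add2
  c16: CDB Mul1=18; stall  regs: r0:3,r1:18,r2:Add1,r3:Add2
  c17: stall  regs: r0:3,r1:18,r2:Add1,r3:Add2
  c18: stall  regs: r0:3,r1:18,r2:Add1,r3:Add2
  c19: CDB Add1=24; issue ADD r2<-Add1  regs: r0:3,r1:18,r2:Add1,r3:Add2
  c20: stall  regs: r0:3,r1:18,r2:Add1,r3:Add2
  c21: stall  regs: r0:3,r1:18,r2:Add1,r3:Add2
  c22: CDB Add1=36; issue ADD r2<-Add1  regs: r0:3,r1:18,r2:Add1,r3:Add2
  c23: CDB Add2=42; issue MUL r1<-Mul1  regs: r0:3,r1:Mul1,r2:Add1,r3:42
  c24: -  regs: r0:3,r1:Mul1,r2:Add1,r3:42
  c25: CDB Add1=54  regs: r0:3,r1:Mul1,r2:54,r3:42
  c26: -  regs: r0:3,r1:Mul1,r2:54,r3:42
  c27: -  regs: r0:3,r1:Mul1,r2:54,r3:42
  c28: CDB Mul1=54  regs: r0:3,r1:54,r2:54,r3:42

STATUS = VALUE 42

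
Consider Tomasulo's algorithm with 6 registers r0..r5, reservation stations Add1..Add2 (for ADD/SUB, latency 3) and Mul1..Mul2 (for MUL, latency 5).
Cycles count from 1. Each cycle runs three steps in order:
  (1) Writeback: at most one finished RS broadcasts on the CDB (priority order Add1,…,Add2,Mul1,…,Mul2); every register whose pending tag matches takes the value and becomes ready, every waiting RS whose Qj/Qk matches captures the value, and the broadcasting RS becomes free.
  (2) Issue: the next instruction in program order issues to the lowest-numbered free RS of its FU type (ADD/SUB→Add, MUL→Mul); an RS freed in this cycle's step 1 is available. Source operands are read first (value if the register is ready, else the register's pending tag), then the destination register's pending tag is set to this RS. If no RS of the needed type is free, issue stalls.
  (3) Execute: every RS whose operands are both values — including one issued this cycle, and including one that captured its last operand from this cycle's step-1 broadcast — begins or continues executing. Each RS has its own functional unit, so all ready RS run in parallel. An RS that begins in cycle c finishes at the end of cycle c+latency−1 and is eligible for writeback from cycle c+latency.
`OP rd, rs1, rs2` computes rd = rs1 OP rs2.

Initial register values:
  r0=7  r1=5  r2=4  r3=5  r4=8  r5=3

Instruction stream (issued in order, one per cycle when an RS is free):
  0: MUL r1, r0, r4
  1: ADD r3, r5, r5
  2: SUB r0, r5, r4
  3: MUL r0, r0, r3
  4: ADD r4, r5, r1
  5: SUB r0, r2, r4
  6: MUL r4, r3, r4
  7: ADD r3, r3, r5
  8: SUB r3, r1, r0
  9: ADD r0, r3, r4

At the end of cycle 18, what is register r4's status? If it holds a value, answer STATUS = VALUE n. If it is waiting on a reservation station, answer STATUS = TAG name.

STATUS = VALUE 354

c1: issue MUL r1<-Mul1 | r0:7,r1:Mul1,r2:4,r3:5,r4:8,r5:3
c2: issue ADD r3<-Add1 | r0:7,r1:Mul1,r2:4,r3:Add1,r4:8,r5:3
c3: issue SUB r0<-Add2 | r0:Add2,r1:Mul1,r2:4,r3:Add1,r4:8,r5:3
c4: issue MUL r0<-Mul2 | r0:Mul2,r1:Mul1,r2:4,r3:Add1,r4:8,r5:3
c5: CDB Add1=6; issue ADD r4<-Add1 | r0:Mul2,r1:Mul1,r2:4,r3:6,r4:Add1,r5:3
c6: CDB Add2=-5; issue SUB r0<-Add2 | r0:Add2,r1:Mul1,r2:4,r3:6,r4:Add1,r5:3
c7: CDB Mul1=56; issue MUL r4<-Mul1 | r0:Add2,r1:56,r2:4,r3:6,r4:Mul1,r5:3
c8: stall | r0:Add2,r1:56,r2:4,r3:6,r4:Mul1,r5:3
c9: stall | r0:Add2,r1:56,r2:4,r3:6,r4:Mul1,r5:3
c10: CDB Add1=59; issue ADD r3<-Add1 | r0:Add2,r1:56,r2:4,r3:Add1,r4:Mul1,r5:3
c11: CDB Mul2=-30; stall | r0:Add2,r1:56,r2:4,r3:Add1,r4:Mul1,r5:3
c12: stall | r0:Add2,r1:56,r2:4,r3:Add1,r4:Mul1,r5:3
c13: CDB Add1=9; issue SUB r3<-Add1 | r0:Add2,r1:56,r2:4,r3:Add1,r4:Mul1,r5:3
c14: CDB Add2=-55; issue ADD r0<-Add2 | r0:Add2,r1:56,r2:4,r3:Add1,r4:Mul1,r5:3
c15: CDB Mul1=354 | r0:Add2,r1:56,r2:4,r3:Add1,r4:354,r5:3
c16: - | r0:Add2,r1:56,r2:4,r3:Add1,r4:354,r5:3
c17: CDB Add1=111 | r0:Add2,r1:56,r2:4,r3:111,r4:354,r5:3
c18: - | r0:Add2,r1:56,r2:4,r3:111,r4:354,r5:3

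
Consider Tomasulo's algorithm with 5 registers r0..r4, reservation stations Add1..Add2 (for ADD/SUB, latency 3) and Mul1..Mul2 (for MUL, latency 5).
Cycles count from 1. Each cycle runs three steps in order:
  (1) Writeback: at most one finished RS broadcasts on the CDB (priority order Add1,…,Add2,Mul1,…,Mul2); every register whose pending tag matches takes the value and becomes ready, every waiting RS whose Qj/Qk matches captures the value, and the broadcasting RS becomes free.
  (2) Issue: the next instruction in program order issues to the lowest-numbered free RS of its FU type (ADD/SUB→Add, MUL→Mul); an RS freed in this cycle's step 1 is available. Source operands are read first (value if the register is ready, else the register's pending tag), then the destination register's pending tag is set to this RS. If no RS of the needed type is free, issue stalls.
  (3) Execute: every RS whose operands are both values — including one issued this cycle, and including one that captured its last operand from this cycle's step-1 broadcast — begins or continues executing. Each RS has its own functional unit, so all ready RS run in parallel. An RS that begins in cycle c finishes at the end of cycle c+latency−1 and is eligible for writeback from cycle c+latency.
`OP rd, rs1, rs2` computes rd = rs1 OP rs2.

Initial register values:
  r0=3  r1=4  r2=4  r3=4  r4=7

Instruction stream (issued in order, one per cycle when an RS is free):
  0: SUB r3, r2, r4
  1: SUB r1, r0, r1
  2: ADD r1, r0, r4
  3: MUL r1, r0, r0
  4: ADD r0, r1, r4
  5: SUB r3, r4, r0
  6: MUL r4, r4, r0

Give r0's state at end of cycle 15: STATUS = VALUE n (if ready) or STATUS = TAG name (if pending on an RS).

cycle 1: issue SUB r3<-Add1 // r0:3,r1:4,r2:4,r3:Add1,r4:7
cycle 2: issue SUB r1<-Add2 // r0:3,r1:Add2,r2:4,r3:Add1,r4:7
cycle 3: stall // r0:3,r1:Add2,r2:4,r3:Add1,r4:7
cycle 4: CDB Add1=-3; issue ADD r1<-Add1 // r0:3,r1:Add1,r2:4,r3:-3,r4:7
cycle 5: CDB Add2=-1; issue MUL r1<-Mul1 // r0:3,r1:Mul1,r2:4,r3:-3,r4:7
cycle 6: issue ADD r0<-Add2 // r0:Add2,r1:Mul1,r2:4,r3:-3,r4:7
cycle 7: CDB Add1=10; issue SUB r3<-Add1 // r0:Add2,r1:Mul1,r2:4,r3:Add1,r4:7
cycle 8: issue MUL r4<-Mul2 // r0:Add2,r1:Mul1,r2:4,r3:Add1,r4:Mul2
cycle 9: - // r0:Add2,r1:Mul1,r2:4,r3:Add1,r4:Mul2
cycle 10: CDB Mul1=9 // r0:Add2,r1:9,r2:4,r3:Add1,r4:Mul2
cycle 11: - // r0:Add2,r1:9,r2:4,r3:Add1,r4:Mul2
cycle 12: - // r0:Add2,r1:9,r2:4,r3:Add1,r4:Mul2
cycle 13: CDB Add2=16 // r0:16,r1:9,r2:4,r3:Add1,r4:Mul2
cycle 14: - // r0:16,r1:9,r2:4,r3:Add1,r4:Mul2
cycle 15: - // r0:16,r1:9,r2:4,r3:Add1,r4:Mul2

STATUS = VALUE 16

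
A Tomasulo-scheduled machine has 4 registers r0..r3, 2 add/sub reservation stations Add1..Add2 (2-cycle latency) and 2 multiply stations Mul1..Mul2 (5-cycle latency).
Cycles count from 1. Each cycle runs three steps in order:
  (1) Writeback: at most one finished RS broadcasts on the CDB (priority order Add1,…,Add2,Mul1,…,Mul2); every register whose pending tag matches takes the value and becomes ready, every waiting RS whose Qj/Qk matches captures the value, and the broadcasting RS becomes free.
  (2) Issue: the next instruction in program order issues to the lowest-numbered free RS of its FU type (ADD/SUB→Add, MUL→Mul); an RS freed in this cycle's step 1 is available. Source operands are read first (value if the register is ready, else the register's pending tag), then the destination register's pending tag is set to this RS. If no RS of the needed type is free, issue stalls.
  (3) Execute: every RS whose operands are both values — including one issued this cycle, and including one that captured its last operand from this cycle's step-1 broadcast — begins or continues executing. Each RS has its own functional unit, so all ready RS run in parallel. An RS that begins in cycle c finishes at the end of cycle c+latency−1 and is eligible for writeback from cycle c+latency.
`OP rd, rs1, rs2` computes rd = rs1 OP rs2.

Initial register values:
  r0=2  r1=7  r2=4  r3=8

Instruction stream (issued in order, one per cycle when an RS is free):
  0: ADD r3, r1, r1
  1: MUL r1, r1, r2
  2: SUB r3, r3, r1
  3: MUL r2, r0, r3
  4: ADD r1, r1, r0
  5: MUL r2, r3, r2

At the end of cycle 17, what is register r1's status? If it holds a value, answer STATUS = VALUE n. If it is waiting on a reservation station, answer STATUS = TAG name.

cycle 1: issue ADD r3<-Add1 // r0:2,r1:7,r2:4,r3:Add1
cycle 2: issue MUL r1<-Mul1 // r0:2,r1:Mul1,r2:4,r3:Add1
cycle 3: CDB Add1=14; issue SUB r3<-Add1 // r0:2,r1:Mul1,r2:4,r3:Add1
cycle 4: issue MUL r2<-Mul2 // r0:2,r1:Mul1,r2:Mul2,r3:Add1
cycle 5: issue ADD r1<-Add2 // r0:2,r1:Add2,r2:Mul2,r3:Add1
cycle 6: stall // r0:2,r1:Add2,r2:Mul2,r3:Add1
cycle 7: CDB Mul1=28; issue MUL r2<-Mul1 // r0:2,r1:Add2,r2:Mul1,r3:Add1
cycle 8: - // r0:2,r1:Add2,r2:Mul1,r3:Add1
cycle 9: CDB Add1=-14 // r0:2,r1:Add2,r2:Mul1,r3:-14
cycle 10: CDB Add2=30 // r0:2,r1:30,r2:Mul1,r3:-14
cycle 11: - // r0:2,r1:30,r2:Mul1,r3:-14
cycle 12: - // r0:2,r1:30,r2:Mul1,r3:-14
cycle 13: - // r0:2,r1:30,r2:Mul1,r3:-14
cycle 14: CDB Mul2=-28 // r0:2,r1:30,r2:Mul1,r3:-14
cycle 15: - // r0:2,r1:30,r2:Mul1,r3:-14
cycle 16: - // r0:2,r1:30,r2:Mul1,r3:-14
cycle 17: - // r0:2,r1:30,r2:Mul1,r3:-14

STATUS = VALUE 30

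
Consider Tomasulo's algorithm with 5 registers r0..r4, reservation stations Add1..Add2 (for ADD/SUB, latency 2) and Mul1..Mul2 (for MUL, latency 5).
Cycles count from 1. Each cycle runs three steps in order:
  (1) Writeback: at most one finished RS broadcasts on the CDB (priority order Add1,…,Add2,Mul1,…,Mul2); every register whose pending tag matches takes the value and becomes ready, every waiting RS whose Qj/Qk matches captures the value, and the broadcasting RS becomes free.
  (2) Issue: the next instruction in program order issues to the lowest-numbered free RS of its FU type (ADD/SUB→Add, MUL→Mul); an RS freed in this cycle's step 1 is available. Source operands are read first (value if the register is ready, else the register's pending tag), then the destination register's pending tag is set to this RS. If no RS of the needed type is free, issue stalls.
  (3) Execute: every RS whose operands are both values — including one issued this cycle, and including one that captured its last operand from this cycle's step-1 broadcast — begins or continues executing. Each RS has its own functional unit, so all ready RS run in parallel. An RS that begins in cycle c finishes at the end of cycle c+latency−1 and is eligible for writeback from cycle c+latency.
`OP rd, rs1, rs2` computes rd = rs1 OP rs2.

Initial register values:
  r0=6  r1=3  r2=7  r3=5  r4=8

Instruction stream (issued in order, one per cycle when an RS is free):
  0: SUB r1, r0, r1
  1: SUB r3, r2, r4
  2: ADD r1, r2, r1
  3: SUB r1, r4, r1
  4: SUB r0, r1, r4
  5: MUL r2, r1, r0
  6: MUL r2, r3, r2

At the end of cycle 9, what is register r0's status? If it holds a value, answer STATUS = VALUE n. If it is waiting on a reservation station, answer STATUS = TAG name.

c1: issue SUB r1<-Add1 | r0:6,r1:Add1,r2:7,r3:5,r4:8
c2: issue SUB r3<-Add2 | r0:6,r1:Add1,r2:7,r3:Add2,r4:8
c3: CDB Add1=3; issue ADD r1<-Add1 | r0:6,r1:Add1,r2:7,r3:Add2,r4:8
c4: CDB Add2=-1; issue SUB r1<-Add2 | r0:6,r1:Add2,r2:7,r3:-1,r4:8
c5: CDB Add1=10; issue SUB r0<-Add1 | r0:Add1,r1:Add2,r2:7,r3:-1,r4:8
c6: issue MUL r2<-Mul1 | r0:Add1,r1:Add2,r2:Mul1,r3:-1,r4:8
c7: CDB Add2=-2; issue MUL r2<-Mul2 | r0:Add1,r1:-2,r2:Mul2,r3:-1,r4:8
c8: - | r0:Add1,r1:-2,r2:Mul2,r3:-1,r4:8
c9: CDB Add1=-10 | r0:-10,r1:-2,r2:Mul2,r3:-1,r4:8

STATUS = VALUE -10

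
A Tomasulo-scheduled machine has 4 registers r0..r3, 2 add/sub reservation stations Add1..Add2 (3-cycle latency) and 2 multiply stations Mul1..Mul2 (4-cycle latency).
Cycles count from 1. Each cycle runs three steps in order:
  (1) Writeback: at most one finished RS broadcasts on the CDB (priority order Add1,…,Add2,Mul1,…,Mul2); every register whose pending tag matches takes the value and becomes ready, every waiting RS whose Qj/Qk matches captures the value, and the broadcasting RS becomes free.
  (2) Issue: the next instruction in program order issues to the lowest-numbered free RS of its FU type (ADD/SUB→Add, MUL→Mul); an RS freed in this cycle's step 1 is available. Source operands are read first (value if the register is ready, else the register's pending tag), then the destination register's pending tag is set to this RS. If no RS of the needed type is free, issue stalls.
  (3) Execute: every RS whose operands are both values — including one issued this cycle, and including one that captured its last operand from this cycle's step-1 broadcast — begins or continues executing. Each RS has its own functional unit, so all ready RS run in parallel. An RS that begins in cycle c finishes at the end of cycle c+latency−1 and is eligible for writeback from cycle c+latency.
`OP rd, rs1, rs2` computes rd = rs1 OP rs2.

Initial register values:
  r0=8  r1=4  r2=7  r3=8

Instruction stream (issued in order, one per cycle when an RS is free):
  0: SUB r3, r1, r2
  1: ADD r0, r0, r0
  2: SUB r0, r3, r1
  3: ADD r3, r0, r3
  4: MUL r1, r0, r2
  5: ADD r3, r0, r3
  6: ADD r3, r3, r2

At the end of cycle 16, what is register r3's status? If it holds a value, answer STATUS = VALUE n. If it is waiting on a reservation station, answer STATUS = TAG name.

STATUS = VALUE -10

cycle 1: issue SUB r3<-Add1 // r0:8,r1:4,r2:7,r3:Add1
cycle 2: issue ADD r0<-Add2 // r0:Add2,r1:4,r2:7,r3:Add1
cycle 3: stall // r0:Add2,r1:4,r2:7,r3:Add1
cycle 4: CDB Add1=-3; issue SUB r0<-Add1 // r0:Add1,r1:4,r2:7,r3:-3
cycle 5: CDB Add2=16; issue ADD r3<-Add2 // r0:Add1,r1:4,r2:7,r3:Add2
cycle 6: issue MUL r1<-Mul1 // r0:Add1,r1:Mul1,r2:7,r3:Add2
cycle 7: CDB Add1=-7; issue ADD r3<-Add1 // r0:-7,r1:Mul1,r2:7,r3:Add1
cycle 8: stall // r0:-7,r1:Mul1,r2:7,r3:Add1
cycle 9: stall // r0:-7,r1:Mul1,r2:7,r3:Add1
cycle 10: CDB Add2=-10; issue ADD r3<-Add2 // r0:-7,r1:Mul1,r2:7,r3:Add2
cycle 11: CDB Mul1=-49 // r0:-7,r1:-49,r2:7,r3:Add2
cycle 12: - // r0:-7,r1:-49,r2:7,r3:Add2
cycle 13: CDB Add1=-17 // r0:-7,r1:-49,r2:7,r3:Add2
cycle 14: - // r0:-7,r1:-49,r2:7,r3:Add2
cycle 15: - // r0:-7,r1:-49,r2:7,r3:Add2
cycle 16: CDB Add2=-10 // r0:-7,r1:-49,r2:7,r3:-10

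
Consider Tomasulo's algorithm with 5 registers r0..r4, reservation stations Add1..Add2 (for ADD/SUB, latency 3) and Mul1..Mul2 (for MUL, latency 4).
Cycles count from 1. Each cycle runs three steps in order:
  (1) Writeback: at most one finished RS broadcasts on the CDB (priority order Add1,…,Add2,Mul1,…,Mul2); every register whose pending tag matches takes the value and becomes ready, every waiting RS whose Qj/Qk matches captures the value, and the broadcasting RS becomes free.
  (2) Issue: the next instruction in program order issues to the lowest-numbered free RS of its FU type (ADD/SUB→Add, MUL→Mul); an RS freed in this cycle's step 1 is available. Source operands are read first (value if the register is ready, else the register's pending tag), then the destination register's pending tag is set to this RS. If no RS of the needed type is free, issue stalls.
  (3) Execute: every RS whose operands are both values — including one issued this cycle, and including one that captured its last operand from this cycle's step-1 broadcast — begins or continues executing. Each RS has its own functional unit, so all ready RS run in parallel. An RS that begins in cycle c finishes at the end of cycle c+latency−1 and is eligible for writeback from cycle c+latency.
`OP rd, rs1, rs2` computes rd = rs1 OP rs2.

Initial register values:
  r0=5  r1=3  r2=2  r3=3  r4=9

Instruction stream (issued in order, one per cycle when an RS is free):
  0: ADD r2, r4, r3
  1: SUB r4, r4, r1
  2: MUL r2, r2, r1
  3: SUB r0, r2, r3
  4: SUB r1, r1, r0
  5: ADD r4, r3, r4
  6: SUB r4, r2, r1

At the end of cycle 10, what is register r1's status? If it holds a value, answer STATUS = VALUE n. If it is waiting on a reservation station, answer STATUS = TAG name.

  c1: issue ADD r2<-Add1  regs: r0:5,r1:3,r2:Add1,r3:3,r4:9
  c2: issue SUB r4<-Add2  regs: r0:5,r1:3,r2:Add1,r3:3,r4:Add2
  c3: issue MUL r2<-Mul1  regs: r0:5,r1:3,r2:Mul1,r3:3,r4:Add2
  c4: CDB Add1=12; issue SUB r0<-Add1  regs: r0:Add1,r1:3,r2:Mul1,r3:3,r4:Add2
  c5: CDB Add2=6; issue SUB r1<-Add2  regs: r0:Add1,r1:Add2,r2:Mul1,r3:3,r4:6
  c6: stall  regs: r0:Add1,r1:Add2,r2:Mul1,r3:3,r4:6
  c7: stall  regs: r0:Add1,r1:Add2,r2:Mul1,r3:3,r4:6
  c8: CDB Mul1=36; stall  regs: r0:Add1,r1:Add2,r2:36,r3:3,r4:6
  c9: stall  regs: r0:Add1,r1:Add2,r2:36,r3:3,r4:6
  c10: stall  regs: r0:Add1,r1:Add2,r2:36,r3:3,r4:6

STATUS = TAG Add2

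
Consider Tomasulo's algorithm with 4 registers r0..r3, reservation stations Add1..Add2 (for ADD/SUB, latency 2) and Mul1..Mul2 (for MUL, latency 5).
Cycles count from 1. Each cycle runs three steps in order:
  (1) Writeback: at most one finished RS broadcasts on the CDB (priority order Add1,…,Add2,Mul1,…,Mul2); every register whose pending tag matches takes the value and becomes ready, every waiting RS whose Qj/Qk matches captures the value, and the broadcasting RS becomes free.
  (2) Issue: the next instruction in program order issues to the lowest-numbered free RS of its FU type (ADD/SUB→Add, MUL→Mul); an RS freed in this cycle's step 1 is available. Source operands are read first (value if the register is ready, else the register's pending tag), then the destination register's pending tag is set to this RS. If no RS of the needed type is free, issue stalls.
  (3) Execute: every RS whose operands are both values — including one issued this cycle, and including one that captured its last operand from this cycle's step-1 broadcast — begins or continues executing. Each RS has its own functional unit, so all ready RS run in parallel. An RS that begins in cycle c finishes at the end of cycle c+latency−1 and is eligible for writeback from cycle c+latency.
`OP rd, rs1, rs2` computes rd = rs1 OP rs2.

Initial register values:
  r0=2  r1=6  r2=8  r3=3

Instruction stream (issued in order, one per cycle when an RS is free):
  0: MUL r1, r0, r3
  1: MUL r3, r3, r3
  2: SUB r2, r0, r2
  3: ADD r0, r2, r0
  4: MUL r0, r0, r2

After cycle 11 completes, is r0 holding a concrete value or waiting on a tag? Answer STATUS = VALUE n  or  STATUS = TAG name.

  c1: issue MUL r1<-Mul1  regs: r0:2,r1:Mul1,r2:8,r3:3
  c2: issue MUL r3<-Mul2  regs: r0:2,r1:Mul1,r2:8,r3:Mul2
  c3: issue SUB r2<-Add1  regs: r0:2,r1:Mul1,r2:Add1,r3:Mul2
  c4: issue ADD r0<-Add2  regs: r0:Add2,r1:Mul1,r2:Add1,r3:Mul2
  c5: CDB Add1=-6; stall  regs: r0:Add2,r1:Mul1,r2:-6,r3:Mul2
  c6: CDB Mul1=6; issue MUL r0<-Mul1  regs: r0:Mul1,r1:6,r2:-6,r3:Mul2
  c7: CDB Add2=-4  regs: r0:Mul1,r1:6,r2:-6,r3:Mul2
  c8: CDB Mul2=9  regs: r0:Mul1,r1:6,r2:-6,r3:9
  c9: -  regs: r0:Mul1,r1:6,r2:-6,r3:9
  c10: -  regs: r0:Mul1,r1:6,r2:-6,r3:9
  c11: -  regs: r0:Mul1,r1:6,r2:-6,r3:9

STATUS = TAG Mul1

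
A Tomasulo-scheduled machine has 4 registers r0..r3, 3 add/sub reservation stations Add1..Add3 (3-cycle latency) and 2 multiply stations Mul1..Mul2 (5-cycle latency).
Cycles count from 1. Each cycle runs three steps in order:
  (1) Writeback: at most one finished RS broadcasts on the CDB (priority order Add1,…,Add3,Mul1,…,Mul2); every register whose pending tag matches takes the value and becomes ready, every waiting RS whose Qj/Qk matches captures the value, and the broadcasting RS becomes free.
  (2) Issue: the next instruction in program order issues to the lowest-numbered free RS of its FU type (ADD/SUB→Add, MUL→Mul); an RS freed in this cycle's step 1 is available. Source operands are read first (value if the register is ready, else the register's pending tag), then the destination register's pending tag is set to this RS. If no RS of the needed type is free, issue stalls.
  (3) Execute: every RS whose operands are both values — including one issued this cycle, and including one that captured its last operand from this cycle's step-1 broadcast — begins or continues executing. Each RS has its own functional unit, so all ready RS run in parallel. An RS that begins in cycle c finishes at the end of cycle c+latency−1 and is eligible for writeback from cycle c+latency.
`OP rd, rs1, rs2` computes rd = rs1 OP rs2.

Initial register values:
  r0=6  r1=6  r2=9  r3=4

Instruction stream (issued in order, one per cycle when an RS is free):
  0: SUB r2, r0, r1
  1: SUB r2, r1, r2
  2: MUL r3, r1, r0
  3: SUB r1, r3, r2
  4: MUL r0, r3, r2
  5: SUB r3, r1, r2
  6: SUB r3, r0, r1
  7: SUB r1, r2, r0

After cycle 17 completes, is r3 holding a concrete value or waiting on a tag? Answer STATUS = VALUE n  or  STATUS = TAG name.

  c1: issue SUB r2<-Add1  regs: r0:6,r1:6,r2:Add1,r3:4
  c2: issue SUB r2<-Add2  regs: r0:6,r1:6,r2:Add2,r3:4
  c3: issue MUL r3<-Mul1  regs: r0:6,r1:6,r2:Add2,r3:Mul1
  c4: CDB Add1=0; issue SUB r1<-Add1  regs: r0:6,r1:Add1,r2:Add2,r3:Mul1
  c5: issue MUL r0<-Mul2  regs: r0:Mul2,r1:Add1,r2:Add2,r3:Mul1
  c6: issue SUB r3<-Add3  regs: r0:Mul2,r1:Add1,r2:Add2,r3:Add3
  c7: CDB Add2=6; issue SUB r3<-Add2  regs: r0:Mul2,r1:Add1,r2:6,r3:Add2
  c8: CDB Mul1=36; stall  regs: r0:Mul2,r1:Add1,r2:6,r3:Add2
  c9: stall  regs: r0:Mul2,r1:Add1,r2:6,r3:Add2
  c10: stall  regs: r0:Mul2,r1:Add1,r2:6,r3:Add2
  c11: CDB Add1=30; issue SUB r1<-Add1  regs: r0:Mul2,r1:Add1,r2:6,r3:Add2
  c12: -  regs: r0:Mul2,r1:Add1,r2:6,r3:Add2
  c13: CDB Mul2=216  regs: r0:216,r1:Add1,r2:6,r3:Add2
  c14: CDB Add3=24  regs: r0:216,r1:Add1,r2:6,r3:Add2
  c15: -  regs: r0:216,r1:Add1,r2:6,r3:Add2
  c16: CDB Add1=-210  regs: r0:216,r1:-210,r2:6,r3:Add2
  c17: CDB Add2=186  regs: r0:216,r1:-210,r2:6,r3:186

STATUS = VALUE 186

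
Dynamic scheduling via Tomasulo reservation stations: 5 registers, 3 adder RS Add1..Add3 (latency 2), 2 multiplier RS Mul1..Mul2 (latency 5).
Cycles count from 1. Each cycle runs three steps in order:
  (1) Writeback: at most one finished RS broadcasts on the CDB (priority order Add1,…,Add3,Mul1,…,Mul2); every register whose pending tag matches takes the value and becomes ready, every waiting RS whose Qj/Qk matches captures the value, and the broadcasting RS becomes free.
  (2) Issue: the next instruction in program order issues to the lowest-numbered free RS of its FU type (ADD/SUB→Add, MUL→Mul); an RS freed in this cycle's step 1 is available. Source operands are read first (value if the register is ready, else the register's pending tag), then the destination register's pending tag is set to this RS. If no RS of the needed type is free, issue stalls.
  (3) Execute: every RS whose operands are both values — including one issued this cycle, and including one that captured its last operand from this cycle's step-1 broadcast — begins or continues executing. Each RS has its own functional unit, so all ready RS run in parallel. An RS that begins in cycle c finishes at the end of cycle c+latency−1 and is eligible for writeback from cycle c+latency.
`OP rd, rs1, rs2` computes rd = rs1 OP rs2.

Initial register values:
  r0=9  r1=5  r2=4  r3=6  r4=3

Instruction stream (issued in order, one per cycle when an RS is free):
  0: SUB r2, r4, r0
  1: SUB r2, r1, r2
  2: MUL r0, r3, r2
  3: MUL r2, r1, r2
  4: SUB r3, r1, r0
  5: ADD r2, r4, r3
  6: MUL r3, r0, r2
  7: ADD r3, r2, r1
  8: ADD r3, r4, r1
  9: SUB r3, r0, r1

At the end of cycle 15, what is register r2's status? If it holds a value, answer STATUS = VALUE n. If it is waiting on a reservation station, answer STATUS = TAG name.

STATUS = VALUE -58

cycle 1: issue SUB r2<-Add1 // r0:9,r1:5,r2:Add1,r3:6,r4:3
cycle 2: issue SUB r2<-Add2 // r0:9,r1:5,r2:Add2,r3:6,r4:3
cycle 3: CDB Add1=-6; issue MUL r0<-Mul1 // r0:Mul1,r1:5,r2:Add2,r3:6,r4:3
cycle 4: issue MUL r2<-Mul2 // r0:Mul1,r1:5,r2:Mul2,r3:6,r4:3
cycle 5: CDB Add2=11; issue SUB r3<-Add1 // r0:Mul1,r1:5,r2:Mul2,r3:Add1,r4:3
cycle 6: issue ADD r2<-Add2 // r0:Mul1,r1:5,r2:Add2,r3:Add1,r4:3
cycle 7: stall // r0:Mul1,r1:5,r2:Add2,r3:Add1,r4:3
cycle 8: stall // r0:Mul1,r1:5,r2:Add2,r3:Add1,r4:3
cycle 9: stall // r0:Mul1,r1:5,r2:Add2,r3:Add1,r4:3
cycle 10: CDB Mul1=66; issue MUL r3<-Mul1 // r0:66,r1:5,r2:Add2,r3:Mul1,r4:3
cycle 11: CDB Mul2=55; issue ADD r3<-Add3 // r0:66,r1:5,r2:Add2,r3:Add3,r4:3
cycle 12: CDB Add1=-61; issue ADD r3<-Add1 // r0:66,r1:5,r2:Add2,r3:Add1,r4:3
cycle 13: stall // r0:66,r1:5,r2:Add2,r3:Add1,r4:3
cycle 14: CDB Add1=8; issue SUB r3<-Add1 // r0:66,r1:5,r2:Add2,r3:Add1,r4:3
cycle 15: CDB Add2=-58 // r0:66,r1:5,r2:-58,r3:Add1,r4:3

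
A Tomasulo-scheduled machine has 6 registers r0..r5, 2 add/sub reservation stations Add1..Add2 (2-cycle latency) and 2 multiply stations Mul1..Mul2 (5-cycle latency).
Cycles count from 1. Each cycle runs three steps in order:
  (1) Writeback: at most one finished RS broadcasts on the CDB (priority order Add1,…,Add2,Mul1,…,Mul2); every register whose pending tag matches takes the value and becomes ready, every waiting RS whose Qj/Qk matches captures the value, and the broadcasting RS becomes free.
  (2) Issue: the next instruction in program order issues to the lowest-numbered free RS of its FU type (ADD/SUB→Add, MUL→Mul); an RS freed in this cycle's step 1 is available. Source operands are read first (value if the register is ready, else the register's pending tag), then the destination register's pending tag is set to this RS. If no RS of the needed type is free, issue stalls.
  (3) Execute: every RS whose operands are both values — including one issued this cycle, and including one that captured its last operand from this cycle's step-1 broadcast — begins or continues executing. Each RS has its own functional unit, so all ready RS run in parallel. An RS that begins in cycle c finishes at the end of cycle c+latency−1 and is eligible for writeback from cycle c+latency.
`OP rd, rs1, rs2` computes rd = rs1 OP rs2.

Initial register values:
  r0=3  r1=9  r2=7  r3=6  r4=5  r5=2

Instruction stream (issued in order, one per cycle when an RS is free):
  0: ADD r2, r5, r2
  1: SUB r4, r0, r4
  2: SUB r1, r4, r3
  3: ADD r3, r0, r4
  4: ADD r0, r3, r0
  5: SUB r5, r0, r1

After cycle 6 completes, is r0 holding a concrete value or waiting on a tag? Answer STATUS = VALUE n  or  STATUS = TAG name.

STATUS = TAG Add1

c1: issue ADD r2<-Add1 | r0:3,r1:9,r2:Add1,r3:6,r4:5,r5:2
c2: issue SUB r4<-Add2 | r0:3,r1:9,r2:Add1,r3:6,r4:Add2,r5:2
c3: CDB Add1=9; issue SUB r1<-Add1 | r0:3,r1:Add1,r2:9,r3:6,r4:Add2,r5:2
c4: CDB Add2=-2; issue ADD r3<-Add2 | r0:3,r1:Add1,r2:9,r3:Add2,r4:-2,r5:2
c5: stall | r0:3,r1:Add1,r2:9,r3:Add2,r4:-2,r5:2
c6: CDB Add1=-8; issue ADD r0<-Add1 | r0:Add1,r1:-8,r2:9,r3:Add2,r4:-2,r5:2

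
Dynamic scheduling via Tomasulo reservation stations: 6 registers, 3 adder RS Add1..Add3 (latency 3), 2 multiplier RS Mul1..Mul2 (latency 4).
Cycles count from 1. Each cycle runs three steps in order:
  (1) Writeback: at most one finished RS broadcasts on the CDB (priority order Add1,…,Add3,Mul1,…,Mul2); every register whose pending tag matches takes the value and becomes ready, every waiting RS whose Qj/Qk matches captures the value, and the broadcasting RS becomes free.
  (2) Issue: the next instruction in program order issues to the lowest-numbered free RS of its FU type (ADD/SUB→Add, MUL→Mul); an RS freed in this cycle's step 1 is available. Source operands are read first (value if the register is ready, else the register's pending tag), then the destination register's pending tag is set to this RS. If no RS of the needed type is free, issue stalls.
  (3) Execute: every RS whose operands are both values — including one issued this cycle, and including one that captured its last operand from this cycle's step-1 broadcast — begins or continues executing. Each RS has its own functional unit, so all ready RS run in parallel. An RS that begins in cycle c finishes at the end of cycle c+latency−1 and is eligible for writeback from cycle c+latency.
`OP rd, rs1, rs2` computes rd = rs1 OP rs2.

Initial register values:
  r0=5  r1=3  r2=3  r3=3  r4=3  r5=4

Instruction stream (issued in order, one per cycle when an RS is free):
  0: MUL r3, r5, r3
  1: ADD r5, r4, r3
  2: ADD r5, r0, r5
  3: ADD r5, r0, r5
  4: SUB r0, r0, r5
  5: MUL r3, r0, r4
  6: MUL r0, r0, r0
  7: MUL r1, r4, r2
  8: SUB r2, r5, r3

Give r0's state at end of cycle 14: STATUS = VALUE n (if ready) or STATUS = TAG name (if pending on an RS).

cycle 1: issue MUL r3<-Mul1 // r0:5,r1:3,r2:3,r3:Mul1,r4:3,r5:4
cycle 2: issue ADD r5<-Add1 // r0:5,r1:3,r2:3,r3:Mul1,r4:3,r5:Add1
cycle 3: issue ADD r5<-Add2 // r0:5,r1:3,r2:3,r3:Mul1,r4:3,r5:Add2
cycle 4: issue ADD r5<-Add3 // r0:5,r1:3,r2:3,r3:Mul1,r4:3,r5:Add3
cycle 5: CDB Mul1=12; stall // r0:5,r1:3,r2:3,r3:12,r4:3,r5:Add3
cycle 6: stall // r0:5,r1:3,r2:3,r3:12,r4:3,r5:Add3
cycle 7: stall // r0:5,r1:3,r2:3,r3:12,r4:3,r5:Add3
cycle 8: CDB Add1=15; issue SUB r0<-Add1 // r0:Add1,r1:3,r2:3,r3:12,r4:3,r5:Add3
cycle 9: issue MUL r3<-Mul1 // r0:Add1,r1:3,r2:3,r3:Mul1,r4:3,r5:Add3
cycle 10: issue MUL r0<-Mul2 // r0:Mul2,r1:3,r2:3,r3:Mul1,r4:3,r5:Add3
cycle 11: CDB Add2=20; stall // r0:Mul2,r1:3,r2:3,r3:Mul1,r4:3,r5:Add3
cycle 12: stall // r0:Mul2,r1:3,r2:3,r3:Mul1,r4:3,r5:Add3
cycle 13: stall // r0:Mul2,r1:3,r2:3,r3:Mul1,r4:3,r5:Add3
cycle 14: CDB Add3=25; stall // r0:Mul2,r1:3,r2:3,r3:Mul1,r4:3,r5:25

STATUS = TAG Mul2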